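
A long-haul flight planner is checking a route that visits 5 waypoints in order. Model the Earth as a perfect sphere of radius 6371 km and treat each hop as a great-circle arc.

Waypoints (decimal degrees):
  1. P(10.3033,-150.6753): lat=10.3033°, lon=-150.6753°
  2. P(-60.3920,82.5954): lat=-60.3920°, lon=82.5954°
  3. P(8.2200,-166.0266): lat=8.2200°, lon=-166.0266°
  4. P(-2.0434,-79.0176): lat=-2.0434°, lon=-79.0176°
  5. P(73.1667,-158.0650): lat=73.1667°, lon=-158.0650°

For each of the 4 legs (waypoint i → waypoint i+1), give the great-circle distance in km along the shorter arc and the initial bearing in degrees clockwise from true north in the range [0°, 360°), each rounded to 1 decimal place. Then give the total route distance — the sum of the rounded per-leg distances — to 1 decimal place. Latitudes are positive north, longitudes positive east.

Leg 1: dist=12954.3 km, bearing=206.3°
Leg 2: dist=11965.8 km, bearing=104.8°
Leg 3: dist=9711.1 km, bearing=92.5°
Leg 4: dist=9874.7 km, bearing=343.5°
Total: 44505.9 km

Leg 1: φ1=0.1798265, φ2=-1.0540392, Δφ=-1.2338658, Δλ=4.0713418 rad; a=sin²(Δφ/2)+cosφ1·cosφ2·sin²(Δλ/2)=0.7231036175; c=2·atan2(√a, √(1-a))=2.033319107; dist=6371·c=12954.276 ≈ 12954.3 km; running total=12954.3 km
Leg 1 bearing: y=sinΔλ·cosφ2=-0.39597685, x=cosφ1·sinφ2-sinφ1·cosφ2·cosΔλ=-0.80255931; θ=atan2(y, x)=-153.7386° <0 so +360° → 206.2614° ≈ 206.3°
Leg 2: φ1=-1.0540392, φ2=0.1434661, Δφ=1.1975053, Δλ=-4.3392725 rad; a=sin²(Δφ/2)+cosφ1·cosφ2·sin²(Δλ/2)=0.6512755077; c=2·atan2(√a, √(1-a))=1.878164300; dist=6371·c=11965.785 ≈ 11965.8 km; running total=24920.1 km
Leg 2 bearing: y=sinΔλ·cosφ2=0.92162910, x=cosφ1·sinφ2-sinφ1·cosφ2·cosΔλ=-0.24302815; θ=atan2(y, x)=104.7723° ≈ 104.8°
Leg 3: φ1=0.1434661, φ2=-0.0356641, Δφ=-0.1791301, Δλ=1.5185935 rad; a=sin²(Δφ/2)+cosφ1·cosφ2·sin²(Δλ/2)=0.4767438917; c=2·atan2(√a, √(1-a))=1.524267323; dist=6371·c=9711.107 ≈ 9711.1 km; running total=34631.2 km
Leg 3 bearing: y=sinΔλ·cosφ2=0.99800271, x=cosφ1·sinφ2-sinφ1·cosφ2·cosΔλ=-0.04274571; θ=atan2(y, x)=92.4526° ≈ 92.5°
Leg 4: φ1=-0.0356641, φ2=1.2769998, Δφ=1.3126639, Δλ=-1.3796374 rad; a=sin²(Δφ/2)+cosφ1·cosφ2·sin²(Δλ/2)=0.4895714104; c=2·atan2(√a, √(1-a))=1.549937635; dist=6371·c=9874.653 ≈ 9874.7 km; running total=44505.9 km
Leg 4 bearing: y=sinΔλ·cosφ2=-0.28431320, x=cosφ1·sinφ2-sinφ1·cosφ2·cosΔλ=0.95850455; θ=atan2(y, x)=-16.5215° <0 so +360° → 343.4785° ≈ 343.5°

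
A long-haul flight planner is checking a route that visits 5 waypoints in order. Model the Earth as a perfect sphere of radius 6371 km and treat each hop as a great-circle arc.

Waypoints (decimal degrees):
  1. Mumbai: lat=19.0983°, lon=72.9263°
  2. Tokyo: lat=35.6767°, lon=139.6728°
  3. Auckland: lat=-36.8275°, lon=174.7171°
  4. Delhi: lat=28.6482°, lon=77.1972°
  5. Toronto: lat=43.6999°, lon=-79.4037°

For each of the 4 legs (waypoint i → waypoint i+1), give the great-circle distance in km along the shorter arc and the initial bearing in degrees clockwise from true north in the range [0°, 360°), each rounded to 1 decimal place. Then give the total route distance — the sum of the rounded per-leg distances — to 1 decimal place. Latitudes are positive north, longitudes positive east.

Leg 1: dist=6716.7 km, bearing=59.1°
Leg 2: dist=8836.6 km, bearing=152.1°
Leg 3: dist=12486.1 km, bearing=289.9°
Leg 4: dist=11624.3 km, bearing=342.7°
Total: 39663.7 km

Leg 1: φ1=0.3333282, φ2=0.6226759, Δφ=0.2893477, Δλ=1.1649462 rad; a=sin²(Δφ/2)+cosφ1·cosφ2·sin²(Δλ/2)=0.2530635401; c=2·atan2(√a, √(1-a))=1.054258162; dist=6371·c=6716.679 ≈ 6716.7 km; running total=6716.7 km
Leg 1 bearing: y=sinΔλ·cosφ2=0.74633359, x=cosφ1·sinφ2-sinφ1·cosφ2·cosΔλ=0.44617902; θ=atan2(y, x)=59.1278° ≈ 59.1°
Leg 2: φ1=0.6226759, φ2=-0.6427611, Δφ=-1.2654370, Δλ=0.6116384 rad; a=sin²(Δφ/2)+cosφ1·cosφ2·sin²(Δλ/2)=0.4086215304; c=2·atan2(√a, √(1-a))=1.387006436; dist=6371·c=8836.618 ≈ 8836.6 km; running total=15553.3 km
Leg 2 bearing: y=sinΔλ·cosφ2=0.45962251, x=cosφ1·sinφ2-sinφ1·cosφ2·cosΔλ=-0.86910704; θ=atan2(y, x)=152.1281° ≈ 152.1°
Leg 3: φ1=-0.6427611, φ2=0.5000054, Δφ=1.1427665, Δλ=-1.7020433 rad; a=sin²(Δφ/2)+cosφ1·cosφ2·sin²(Δλ/2)=0.6896523671; c=2·atan2(√a, √(1-a))=1.959841090; dist=6371·c=12486.148 ≈ 12486.1 km; running total=28039.4 km
Leg 3 bearing: y=sinΔλ·cosφ2=-0.87003231, x=cosφ1·sinφ2-sinφ1·cosφ2·cosΔλ=0.31491538; θ=atan2(y, x)=-70.1019° <0 so +360° → 289.8981° ≈ 289.9°
Leg 4: φ1=0.5000054, φ2=0.7627071, Δφ=0.2627017, Δλ=-2.7332013 rad; a=sin²(Δφ/2)+cosφ1·cosφ2·sin²(Δλ/2)=0.6255277700; c=2·atan2(√a, √(1-a))=1.824566893; dist=6371·c=11624.316 ≈ 11624.3 km; running total=39663.7 km
Leg 4 bearing: y=sinΔλ·cosφ2=-0.28711493, x=cosφ1·sinφ2-sinφ1·cosφ2·cosΔλ=0.92441123; θ=atan2(y, x)=-17.2544° <0 so +360° → 342.7456° ≈ 342.7°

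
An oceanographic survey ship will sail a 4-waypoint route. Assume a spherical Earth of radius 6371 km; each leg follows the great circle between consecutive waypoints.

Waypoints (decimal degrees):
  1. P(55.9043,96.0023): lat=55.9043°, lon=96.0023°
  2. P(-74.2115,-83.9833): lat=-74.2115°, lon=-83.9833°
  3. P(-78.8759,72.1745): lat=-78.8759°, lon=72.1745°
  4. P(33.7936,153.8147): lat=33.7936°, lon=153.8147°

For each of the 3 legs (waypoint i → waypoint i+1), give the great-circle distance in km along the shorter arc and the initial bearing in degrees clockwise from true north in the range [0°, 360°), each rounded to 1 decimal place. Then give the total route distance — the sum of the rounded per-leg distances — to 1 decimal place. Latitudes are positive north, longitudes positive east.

Leg 1: φ1=0.9757141, φ2=-1.2952350, Δφ=-2.2709491, Δλ=-3.1413413 rad; a=sin²(Δφ/2)+cosφ1·cosφ2·sin²(Δλ/2)=0.9746930039; c=2·atan2(√a, √(1-a))=2.822071721; dist=6371·c=17979.419 ≈ 17979.4 km; running total=17979.4 km
Leg 1 bearing: y=sinΔλ·cosφ2=-0.00006838, x=cosφ1·sinφ2-sinφ1·cosφ2·cosΔλ=-0.31411177; θ=atan2(y, x)=-179.9875° <0 so +360° → 180.0125° ≈ 180.0°
Leg 2: φ1=-1.2952350, φ2=-1.3766442, Δφ=-0.0814091, Δλ=2.7254678 rad; a=sin²(Δφ/2)+cosφ1·cosφ2·sin²(Δλ/2)=0.0519110878; c=2·atan2(√a, √(1-a))=0.459717619; dist=6371·c=2928.861 ≈ 2928.9 km; running total=20908.3 km
Leg 2 bearing: y=sinΔλ·cosφ2=0.07798789, x=cosφ1·sinφ2-sinφ1·cosφ2·cosΔλ=-0.43678736; θ=atan2(y, x)=169.8766° ≈ 169.9°
Leg 3: φ1=-1.3766442, φ2=0.5898096, Δφ=1.9664537, Δλ=1.4248903 rad; a=sin²(Δφ/2)+cosφ1·cosφ2·sin²(Δλ/2)=0.7612206513; c=2·atan2(√a, √(1-a))=2.120507884; dist=6371·c=13509.756 ≈ 13509.8 km; running total=34418.1 km
Leg 3 bearing: y=sinΔλ·cosφ2=0.82221639, x=cosφ1·sinφ2-sinφ1·cosφ2·cosΔλ=0.22586566; θ=atan2(y, x)=74.6395° ≈ 74.6°

Leg 1: dist=17979.4 km, bearing=180.0°
Leg 2: dist=2928.9 km, bearing=169.9°
Leg 3: dist=13509.8 km, bearing=74.6°
Total: 34418.1 km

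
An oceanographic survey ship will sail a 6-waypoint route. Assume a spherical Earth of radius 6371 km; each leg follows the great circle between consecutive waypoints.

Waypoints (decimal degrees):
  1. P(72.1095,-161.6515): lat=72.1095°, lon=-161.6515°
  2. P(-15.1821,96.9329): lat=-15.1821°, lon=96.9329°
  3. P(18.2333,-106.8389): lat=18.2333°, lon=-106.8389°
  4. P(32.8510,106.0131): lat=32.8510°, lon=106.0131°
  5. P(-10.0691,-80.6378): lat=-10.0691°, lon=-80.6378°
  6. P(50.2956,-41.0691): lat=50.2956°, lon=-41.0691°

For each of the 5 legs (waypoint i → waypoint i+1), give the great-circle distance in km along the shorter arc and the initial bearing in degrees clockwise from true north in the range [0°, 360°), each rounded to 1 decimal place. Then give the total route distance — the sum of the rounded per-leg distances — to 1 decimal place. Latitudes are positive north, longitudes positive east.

Leg 1: φ1=1.2585482, φ2=-0.2649776, Δφ=-1.5235258, Δλ=4.5131492 rad; a=sin²(Δφ/2)+cosφ1·cosφ2·sin²(Δλ/2)=0.6539520976; c=2·atan2(√a, √(1-a))=1.883785748; dist=6371·c=12001.599 ≈ 12001.6 km; running total=12001.6 km
Leg 1 bearing: y=sinΔλ·cosφ2=-0.94600613, x=cosφ1·sinφ2-sinφ1·cosφ2·cosΔλ=0.10132823; θ=atan2(y, x)=-83.8863° <0 so +360° → 276.1137° ≈ 276.1°
Leg 2: φ1=-0.2649776, φ2=0.3182311, Δφ=0.5832088, Δλ=-3.5564888 rad; a=sin²(Δφ/2)+cosφ1·cosφ2·sin²(Δλ/2)=0.9604064313; c=2·atan2(√a, √(1-a))=2.740955948; dist=6371·c=17462.630 ≈ 17462.6 km; running total=29464.2 km
Leg 2 bearing: y=sinΔλ·cosφ2=0.38285567, x=cosφ1·sinφ2-sinφ1·cosφ2·cosΔλ=0.07433174; θ=atan2(y, x)=79.0127° ≈ 79.0°
Leg 3: φ1=0.3182311, φ2=0.5733581, Δφ=0.2551270, Δλ=3.7149682 rad; a=sin²(Δφ/2)+cosφ1·cosφ2·sin²(Δλ/2)=0.7502856105; c=2·atan2(√a, √(1-a))=2.095054817; dist=6371·c=13347.594 ≈ 13347.6 km; running total=42811.8 km
Leg 3 bearing: y=sinΔλ·cosφ2=-0.45572114, x=cosφ1·sinφ2-sinφ1·cosφ2·cosΔλ=0.73603444; θ=atan2(y, x)=-31.7640° <0 so +360° → 328.2360° ≈ 328.2°
Leg 4: φ1=0.5733581, φ2=-0.1757389, Δφ=-0.7490971, Δλ=-3.2576728 rad; a=sin²(Δφ/2)+cosφ1·cosφ2·sin²(Δλ/2)=0.9582095298; c=2·atan2(√a, √(1-a))=2.729835675; dist=6371·c=17391.783 ≈ 17391.8 km; running total=60203.6 km
Leg 4 bearing: y=sinΔλ·cosφ2=0.11403569, x=cosφ1·sinφ2-sinφ1·cosφ2·cosΔλ=0.38362999; θ=atan2(y, x)=16.5548° ≈ 16.6°
Leg 5: φ1=-0.1757389, φ2=0.8778238, Δφ=1.0535628, Δλ=0.6906041 rad; a=sin²(Δφ/2)+cosφ1·cosφ2·sin²(Δλ/2)=0.3248239335; c=2·atan2(√a, √(1-a))=1.212849287; dist=6371·c=7727.063 ≈ 7727.1 km; running total=67930.7 km
Leg 5 bearing: y=sinΔλ·cosφ2=0.40693464, x=cosφ1·sinφ2-sinφ1·cosφ2·cosΔλ=0.84359800; θ=atan2(y, x)=25.7517° ≈ 25.8°

Leg 1: dist=12001.6 km, bearing=276.1°
Leg 2: dist=17462.6 km, bearing=79.0°
Leg 3: dist=13347.6 km, bearing=328.2°
Leg 4: dist=17391.8 km, bearing=16.6°
Leg 5: dist=7727.1 km, bearing=25.8°
Total: 67930.7 km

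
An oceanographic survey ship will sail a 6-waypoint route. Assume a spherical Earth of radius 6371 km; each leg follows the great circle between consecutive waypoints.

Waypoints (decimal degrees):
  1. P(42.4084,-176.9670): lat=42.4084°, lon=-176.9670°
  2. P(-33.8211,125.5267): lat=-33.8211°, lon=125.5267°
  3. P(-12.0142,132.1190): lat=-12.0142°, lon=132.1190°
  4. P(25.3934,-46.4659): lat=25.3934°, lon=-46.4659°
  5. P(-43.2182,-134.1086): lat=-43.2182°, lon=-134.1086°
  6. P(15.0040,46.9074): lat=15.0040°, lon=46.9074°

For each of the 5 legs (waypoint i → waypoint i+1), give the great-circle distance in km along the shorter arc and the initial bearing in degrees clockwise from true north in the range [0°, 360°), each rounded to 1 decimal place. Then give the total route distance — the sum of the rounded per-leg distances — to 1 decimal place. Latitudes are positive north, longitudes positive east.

Leg 1: dist=10299.8 km, bearing=224.5°
Leg 2: dist=2515.4 km, bearing=17.0°
Leg 3: dist=18520.0 km, bearing=354.5°
Leg 4: dist=11726.7 km, bearing=229.1°
Leg 5: dist=16876.3 km, bearing=182.1°
Total: 59938.2 km

Leg 1: φ1=0.7401662, φ2=-0.5902896, Δφ=-1.3304558, Δλ=5.2795110 rad; a=sin²(Δφ/2)+cosφ1·cosφ2·sin²(Δλ/2)=0.5229245968; c=2·atan2(√a, √(1-a))=1.616661599; dist=6371·c=10299.751 ≈ 10299.8 km; running total=10299.8 km
Leg 1 bearing: y=sinΔλ·cosφ2=-0.70072144, x=cosφ1·sinφ2-sinφ1·cosφ2·cosΔλ=-0.71196019; θ=atan2(y, x)=-135.4558° <0 so +360° → 224.5442° ≈ 224.5°
Leg 2: φ1=-0.5902896, φ2=-0.2096873, Δφ=0.3806022, Δλ=0.1150573 rad; a=sin²(Δφ/2)+cosφ1·cosφ2·sin²(Δλ/2)=0.0384657656; c=2·atan2(√a, √(1-a))=0.394813100; dist=6371·c=2515.354 ≈ 2515.4 km; running total=12815.2 km
Leg 2 bearing: y=sinΔλ·cosφ2=0.11228900, x=cosφ1·sinφ2-sinφ1·cosφ2·cosΔλ=0.36788012; θ=atan2(y, x)=16.9739° ≈ 17.0°
Leg 3: φ1=-0.2096873, φ2=0.4431984, Δφ=0.6528858, Δλ=-3.1168945 rad; a=sin²(Δφ/2)+cosφ1·cosφ2·sin²(Δλ/2)=0.9862952312; c=2·atan2(√a, √(1-a))=2.906919797; dist=6371·c=18519.986 ≈ 18520.0 km; running total=31335.2 km
Leg 3 bearing: y=sinΔλ·cosφ2=-0.02230967, x=cosφ1·sinφ2-sinφ1·cosφ2·cosΔλ=0.23145209; θ=atan2(y, x)=-5.5057° <0 so +360° → 354.4943° ≈ 354.5°
Leg 4: φ1=0.4431984, φ2=-0.7542999, Δφ=-1.1974983, Δλ=-1.5296537 rad; a=sin²(Δφ/2)+cosφ1·cosφ2·sin²(Δλ/2)=0.6332880186; c=2·atan2(√a, √(1-a))=1.840635089; dist=6371·c=11726.686 ≈ 11726.7 km; running total=43061.9 km
Leg 4 bearing: y=sinΔλ·cosφ2=-0.72813445, x=cosφ1·sinφ2-sinφ1·cosφ2·cosΔλ=-0.63147244; θ=atan2(y, x)=-130.9334° <0 so +360° → 229.0666° ≈ 229.1°
Leg 5: φ1=-0.7542999, φ2=0.2618692, Δφ=1.0161691, Δλ=3.1593252 rad; a=sin²(Δφ/2)+cosφ1·cosφ2·sin²(Δλ/2)=0.9405378216; c=2·atan2(√a, √(1-a))=2.648927938; dist=6371·c=16876.320 ≈ 16876.3 km; running total=59938.2 km
Leg 5 bearing: y=sinΔλ·cosφ2=-0.01712711, x=cosφ1·sinφ2-sinφ1·cosφ2·cosΔλ=-0.47266518; θ=atan2(y, x)=-177.9248° <0 so +360° → 182.0752° ≈ 182.1°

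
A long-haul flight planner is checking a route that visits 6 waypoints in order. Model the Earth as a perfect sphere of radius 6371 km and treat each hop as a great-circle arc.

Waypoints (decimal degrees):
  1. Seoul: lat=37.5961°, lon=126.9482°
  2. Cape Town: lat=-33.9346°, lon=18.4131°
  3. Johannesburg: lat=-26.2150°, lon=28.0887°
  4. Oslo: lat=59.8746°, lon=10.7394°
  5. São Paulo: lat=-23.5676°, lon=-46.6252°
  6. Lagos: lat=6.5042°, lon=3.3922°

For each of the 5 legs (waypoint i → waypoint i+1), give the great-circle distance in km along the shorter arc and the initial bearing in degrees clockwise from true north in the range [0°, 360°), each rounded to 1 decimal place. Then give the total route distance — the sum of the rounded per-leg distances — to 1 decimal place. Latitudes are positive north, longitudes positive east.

Leg 1: φ1=0.6561757, φ2=-0.5922705, Δφ=-1.2484462, Δλ=-1.8942948 rad; a=sin²(Δφ/2)+cosφ1·cosφ2·sin²(Δλ/2)=0.7747759910; c=2·atan2(√a, √(1-a))=2.152624217; dist=6371·c=13714.369 ≈ 13714.4 km; running total=13714.4 km
Leg 1 bearing: y=sinΔλ·cosφ2=-0.78663931, x=cosφ1·sinφ2-sinφ1·cosφ2·cosΔλ=-0.28140934; θ=atan2(y, x)=-109.6840° <0 so +360° → 250.3160° ≈ 250.3°
Leg 2: φ1=-0.5922705, φ2=-0.4575381, Δφ=0.1347324, Δλ=0.1688711 rad; a=sin²(Δφ/2)+cosφ1·cosφ2·sin²(Δλ/2)=0.0098253954; c=2·atan2(√a, √(1-a))=0.198572350; dist=6371·c=1265.104 ≈ 1265.1 km; running total=14979.5 km
Leg 2 bearing: y=sinΔλ·cosφ2=0.15078242, x=cosφ1·sinφ2-sinφ1·cosφ2·cosΔλ=0.12720099; θ=atan2(y, x)=49.8488° ≈ 49.8°
Leg 3: φ1=-0.4575381, φ2=1.0450089, Δφ=1.5025470, Δλ=-0.3028024 rad; a=sin²(Δφ/2)+cosφ1·cosφ2·sin²(Δλ/2)=0.4761444391; c=2·atan2(√a, √(1-a))=1.523067085; dist=6371·c=9703.460 ≈ 9703.5 km; running total=24683.0 km
Leg 3 bearing: y=sinΔλ·cosφ2=-0.14966299, x=cosφ1·sinφ2-sinφ1·cosφ2·cosΔλ=0.98758526; θ=atan2(y, x)=-8.6173° <0 so +360° → 351.3827° ≈ 351.4°
Leg 4: φ1=1.0450089, φ2=-0.4113322, Δφ=-1.4563411, Δλ=-1.0012011 rad; a=sin²(Δφ/2)+cosφ1·cosφ2·sin²(Δλ/2)=0.5488673650; c=2·atan2(√a, √(1-a))=1.668687324; dist=6371·c=10631.207 ≈ 10631.2 km; running total=35314.2 km
Leg 4 bearing: y=sinΔλ·cosφ2=-0.77187732, x=cosφ1·sinφ2-sinφ1·cosφ2·cosΔλ=-0.62821439; θ=atan2(y, x)=-129.1414° <0 so +360° → 230.8586° ≈ 230.9°
Leg 5: φ1=-0.4113322, φ2=0.1135197, Δφ=0.5248519, Δλ=0.8729683 rad; a=sin²(Δφ/2)+cosφ1·cosφ2·sin²(Δλ/2)=0.2300616373; c=2·atan2(√a, √(1-a))=1.000505676; dist=6371·c=6374.222 ≈ 6374.2 km; running total=41688.4 km
Leg 5 bearing: y=sinΔλ·cosφ2=0.76130775, x=cosφ1·sinφ2-sinφ1·cosφ2·cosΔλ=0.35908721; θ=atan2(y, x)=64.7481° ≈ 64.7°

Leg 1: dist=13714.4 km, bearing=250.3°
Leg 2: dist=1265.1 km, bearing=49.8°
Leg 3: dist=9703.5 km, bearing=351.4°
Leg 4: dist=10631.2 km, bearing=230.9°
Leg 5: dist=6374.2 km, bearing=64.7°
Total: 41688.4 km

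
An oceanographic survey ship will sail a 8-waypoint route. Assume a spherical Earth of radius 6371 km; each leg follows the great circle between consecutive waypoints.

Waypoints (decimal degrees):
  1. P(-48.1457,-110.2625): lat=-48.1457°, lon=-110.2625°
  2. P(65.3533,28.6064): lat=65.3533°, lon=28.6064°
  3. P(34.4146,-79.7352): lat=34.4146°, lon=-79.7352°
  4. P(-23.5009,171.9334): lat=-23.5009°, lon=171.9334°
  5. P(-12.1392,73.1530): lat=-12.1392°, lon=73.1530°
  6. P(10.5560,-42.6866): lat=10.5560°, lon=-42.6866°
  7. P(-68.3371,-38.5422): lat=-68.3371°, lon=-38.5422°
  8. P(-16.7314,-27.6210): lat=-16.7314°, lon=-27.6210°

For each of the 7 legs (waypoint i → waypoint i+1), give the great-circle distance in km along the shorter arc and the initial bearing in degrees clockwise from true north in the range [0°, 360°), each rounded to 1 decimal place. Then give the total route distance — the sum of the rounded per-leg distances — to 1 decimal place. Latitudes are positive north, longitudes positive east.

Leg 1: dist=16951.1 km, bearing=36.4°
Leg 2: dist=7348.0 km, bearing=301.1°
Leg 3: dist=13076.7 km, bearing=259.2°
Leg 4: dist=10345.4 km, bearing=255.4°
Leg 5: dist=13034.4 km, bearing=275.7°
Leg 6: dist=8778.7 km, bearing=178.4°
Leg 7: dist=5790.2 km, bearing=13.3°
Total: 75324.5 km

Leg 1: φ1=-0.8403010, φ2=1.1406303, Δφ=1.9809312, Δλ=2.4237195 rad; a=sin²(Δφ/2)+cosφ1·cosφ2·sin²(Δλ/2)=0.9432840392; c=2·atan2(√a, √(1-a))=2.660669125; dist=6371·c=16951.123 ≈ 16951.1 km; running total=16951.1 km
Leg 1 bearing: y=sinΔλ·cosφ2=0.27431031, x=cosφ1·sinφ2-sinφ1·cosφ2·cosΔλ=0.37249282; θ=atan2(y, x)=36.3686° ≈ 36.4°
Leg 2: φ1=1.1406303, φ2=0.6006481, Δφ=-0.5399822, Δλ=-1.8909176 rad; a=sin²(Δφ/2)+cosφ1·cosφ2·sin²(Δλ/2)=0.2972861995; c=2·atan2(√a, √(1-a))=1.153349775; dist=6371·c=7347.991 ≈ 7348.0 km; running total=24299.1 km
Leg 2 bearing: y=sinΔλ·cosφ2=-0.78305879, x=cosφ1·sinφ2-sinφ1·cosφ2·cosΔλ=0.47164329; θ=atan2(y, x)=-58.9391° <0 so +360° → 301.0609° ≈ 301.1°
Leg 3: φ1=0.6006481, φ2=-0.4101681, Δφ=-1.0108162, Δλ=4.3924457 rad; a=sin²(Δφ/2)+cosφ1·cosφ2·sin²(Δλ/2)=0.7316569733; c=2·atan2(√a, √(1-a))=2.052527412; dist=6371·c=13076.652 ≈ 13076.7 km; running total=37375.8 km
Leg 3 bearing: y=sinΔλ·cosφ2=-0.87051632, x=cosφ1·sinφ2-sinφ1·cosφ2·cosΔλ=-0.16595641; θ=atan2(y, x)=-100.7934° <0 so +360° → 259.2066° ≈ 259.2°
Leg 4: φ1=-0.4101681, φ2=-0.2118690, Δφ=0.1982991, Δλ=-1.7240432 rad; a=sin²(Δφ/2)+cosφ1·cosφ2·sin²(Δλ/2)=0.5265005515; c=2·atan2(√a, √(1-a))=1.623822276; dist=6371·c=10345.372 ≈ 10345.4 km; running total=47721.2 km
Leg 4 bearing: y=sinΔλ·cosφ2=-0.96618230, x=cosφ1·sinφ2-sinφ1·cosφ2·cosΔλ=-0.25235421; θ=atan2(y, x)=-104.6379° <0 so +360° → 255.3621° ≈ 255.4°
Leg 5: φ1=-0.2118690, φ2=0.1842370, Δφ=0.3961060, Δλ=-2.0217824 rad; a=sin²(Δφ/2)+cosφ1·cosφ2·sin²(Δλ/2)=0.7287100066; c=2·atan2(√a, √(1-a))=2.045888049; dist=6371·c=13034.353 ≈ 13034.4 km; running total=60755.6 km
Leg 5 bearing: y=sinΔλ·cosφ2=-0.88478614, x=cosφ1·sinφ2-sinφ1·cosφ2·cosΔλ=0.08899676; θ=atan2(y, x)=-84.2562° <0 so +360° → 275.7438° ≈ 275.7°
Leg 6: φ1=0.1842370, φ2=-1.1927074, Δφ=-1.3769444, Δλ=0.0723334 rad; a=sin²(Δφ/2)+cosφ1·cosφ2·sin²(Δλ/2)=0.4041544046; c=2·atan2(√a, √(1-a))=1.377911323; dist=6371·c=8778.673 ≈ 8778.7 km; running total=69534.3 km
Leg 6 bearing: y=sinΔλ·cosφ2=0.02667825, x=cosφ1·sinφ2-sinφ1·cosφ2·cosΔλ=-0.98109264; θ=atan2(y, x)=178.4424° ≈ 178.4°
Leg 7: φ1=-1.1927074, φ2=-0.2920180, Δφ=0.9006894, Δλ=0.1906109 rad; a=sin²(Δφ/2)+cosφ1·cosφ2·sin²(Δλ/2)=0.1926664261; c=2·atan2(√a, √(1-a))=0.908832410; dist=6371·c=5790.171 ≈ 5790.2 km; running total=75324.5 km
Leg 7 bearing: y=sinΔλ·cosφ2=0.18143800, x=cosφ1·sinφ2-sinφ1·cosφ2·cosΔλ=0.76763569; θ=atan2(y, x)=13.2983° ≈ 13.3°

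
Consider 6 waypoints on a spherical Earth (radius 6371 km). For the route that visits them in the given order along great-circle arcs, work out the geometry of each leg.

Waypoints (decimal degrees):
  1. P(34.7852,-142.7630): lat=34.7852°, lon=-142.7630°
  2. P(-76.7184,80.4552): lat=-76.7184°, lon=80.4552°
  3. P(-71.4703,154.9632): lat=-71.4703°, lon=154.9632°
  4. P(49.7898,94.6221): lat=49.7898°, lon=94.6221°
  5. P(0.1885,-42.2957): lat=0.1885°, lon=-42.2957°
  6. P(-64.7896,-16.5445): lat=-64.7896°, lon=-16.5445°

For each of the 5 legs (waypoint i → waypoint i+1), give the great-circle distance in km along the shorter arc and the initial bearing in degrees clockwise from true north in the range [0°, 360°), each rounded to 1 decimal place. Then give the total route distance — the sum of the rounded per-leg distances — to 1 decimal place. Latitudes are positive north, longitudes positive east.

Leg 1: dist=14883.2 km, bearing=192.6°
Leg 2: dist=2174.8 km, bearing=113.8°
Leg 3: dist=14289.0 km, bearing=314.2°
Leg 4: dist=13117.7 km, bearing=309.3°
Leg 5: dist=7519.6 km, bearing=168.5°
Total: 51984.3 km

Leg 1: φ1=0.6071163, φ2=-1.3389887, Δφ=-1.9461049, Δλ=3.8958925 rad; a=sin²(Δφ/2)+cosφ1·cosφ2·sin²(Δλ/2)=0.8463722832; c=2·atan2(√a, √(1-a))=2.336084103; dist=6371·c=14883.192 ≈ 14883.2 km; running total=14883.2 km
Leg 1 bearing: y=sinΔλ·cosφ2=-0.15731912, x=cosφ1·sinφ2-sinφ1·cosφ2·cosΔλ=-0.70381507; θ=atan2(y, x)=-167.4002° <0 so +360° → 192.5998° ≈ 192.6°
Leg 2: φ1=-1.3389887, φ2=-1.2473921, Δφ=0.0915966, Δλ=1.3004099 rad; a=sin²(Δφ/2)+cosφ1·cosφ2·sin²(Δλ/2)=0.0288502499; c=2·atan2(√a, √(1-a))=0.341362244; dist=6371·c=2174.819 ≈ 2174.8 km; running total=17058.0 km
Leg 2 bearing: y=sinΔλ·cosφ2=0.30624994, x=cosφ1·sinφ2-sinφ1·cosφ2·cosΔλ=-0.13521326; θ=atan2(y, x)=113.8221° ≈ 113.8°
Leg 3: φ1=-1.2473921, φ2=0.8689959, Δφ=2.1163880, Δλ=-1.0531509 rad; a=sin²(Δφ/2)+cosφ1·cosφ2·sin²(Δλ/2)=0.8112835754; c=2·atan2(√a, √(1-a))=2.242815192; dist=6371·c=14288.976 ≈ 14289.0 km; running total=31347.0 km
Leg 3 bearing: y=sinΔλ·cosφ2=-0.56101230, x=cosφ1·sinφ2-sinφ1·cosφ2·cosΔλ=0.54559632; θ=atan2(y, x)=-45.7981° <0 so +360° → 314.2019° ≈ 314.2°
Leg 4: φ1=0.8689959, φ2=0.0032899, Δφ=-0.8657060, Δλ=-2.3896664 rad; a=sin²(Δφ/2)+cosφ1·cosφ2·sin²(Δλ/2)=0.7345050660; c=2·atan2(√a, √(1-a))=2.058965987; dist=6371·c=13117.672 ≈ 13117.7 km; running total=44464.7 km
Leg 4 bearing: y=sinΔλ·cosφ2=-0.68304321, x=cosφ1·sinφ2-sinφ1·cosφ2·cosΔλ=0.55989416; θ=atan2(y, x)=-50.6583° <0 so +360° → 309.3417° ≈ 309.3°
Leg 5: φ1=0.0032899, φ2=-1.1307918, Δφ=-1.1340818, Δλ=0.4494432 rad; a=sin²(Δφ/2)+cosφ1·cosφ2·sin²(Δλ/2)=0.3096679712; c=2·atan2(√a, √(1-a))=1.180282014; dist=6371·c=7519.577 ≈ 7519.6 km; running total=51984.3 km
Leg 5 bearing: y=sinΔλ·cosφ2=0.18505718, x=cosφ1·sinφ2-sinφ1·cosφ2·cosΔλ=-0.90600702; θ=atan2(y, x)=168.4558° ≈ 168.5°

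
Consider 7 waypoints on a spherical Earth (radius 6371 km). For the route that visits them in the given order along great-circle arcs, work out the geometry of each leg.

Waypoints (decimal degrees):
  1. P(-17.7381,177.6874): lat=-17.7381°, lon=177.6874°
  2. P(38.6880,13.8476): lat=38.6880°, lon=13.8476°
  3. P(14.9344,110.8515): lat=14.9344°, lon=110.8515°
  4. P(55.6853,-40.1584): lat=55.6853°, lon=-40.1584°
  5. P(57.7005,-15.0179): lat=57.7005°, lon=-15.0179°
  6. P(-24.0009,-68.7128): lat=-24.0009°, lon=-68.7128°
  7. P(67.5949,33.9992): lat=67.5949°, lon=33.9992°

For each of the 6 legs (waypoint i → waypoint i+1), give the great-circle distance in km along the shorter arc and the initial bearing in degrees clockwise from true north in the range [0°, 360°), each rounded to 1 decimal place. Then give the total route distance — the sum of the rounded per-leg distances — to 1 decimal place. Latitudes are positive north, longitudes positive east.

Leg 1: φ1=-0.3095882, φ2=0.6752330, Δφ=0.9848212, Δλ=-2.8595440 rad; a=sin²(Δφ/2)+cosφ1·cosφ2·sin²(Δλ/2)=0.9522587847; c=2·atan2(√a, √(1-a))=2.701043380; dist=6371·c=17208.347 ≈ 17208.3 km; running total=17208.3 km
Leg 1 bearing: y=sinΔλ·cosφ2=-0.21724894, x=cosφ1·sinφ2-sinφ1·cosφ2·cosΔλ=0.36694804; θ=atan2(y, x)=-30.6273° <0 so +360° → 329.3727° ≈ 329.4°
Leg 2: φ1=0.6752330, φ2=0.2606545, Δφ=-0.4145785, Δλ=1.6930374 rad; a=sin²(Δφ/2)+cosφ1·cosφ2·sin²(Δλ/2)=0.4654366100; c=2·atan2(√a, √(1-a))=1.501614374; dist=6371·c=9566.785 ≈ 9566.8 km; running total=26775.1 km
Leg 2 bearing: y=sinΔλ·cosφ2=0.95901144, x=cosφ1·sinφ2-sinφ1·cosφ2·cosΔλ=0.27480639; θ=atan2(y, x)=74.0103° ≈ 74.0°
Leg 3: φ1=0.2606545, φ2=0.9718918, Δφ=0.7112374, Δλ=-2.6356200 rad; a=sin²(Δφ/2)+cosφ1·cosφ2·sin²(Δλ/2)=0.6317941554; c=2·atan2(√a, √(1-a))=1.837536512; dist=6371·c=11706.945 ≈ 11706.9 km; running total=38482.0 km
Leg 3 bearing: y=sinΔλ·cosφ2=-0.27322040, x=cosφ1·sinφ2-sinφ1·cosφ2·cosΔλ=0.92513341; θ=atan2(y, x)=-16.4535° <0 so +360° → 343.5465° ≈ 343.5°
Leg 4: φ1=0.9718918, φ2=1.0070637, Δφ=0.0351719, Δλ=0.4387845 rad; a=sin²(Δφ/2)+cosφ1·cosφ2·sin²(Δλ/2)=0.0145772107; c=2·atan2(√a, √(1-a))=0.242062788; dist=6371·c=1542.182 ≈ 1542.2 km; running total=40024.2 km
Leg 4 bearing: y=sinΔλ·cosφ2=0.22701081, x=cosφ1·sinφ2-sinφ1·cosφ2·cosΔλ=0.07697372; θ=atan2(y, x)=71.2695° ≈ 71.3°
Leg 5: φ1=1.0070637, φ2=-0.4188947, Δφ=-1.4259584, Δλ=-0.9371528 rad; a=sin²(Δφ/2)+cosφ1·cosφ2·sin²(Δλ/2)=0.5273948456; c=2·atan2(√a, √(1-a))=1.625613467; dist=6371·c=10356.783 ≈ 10356.8 km; running total=50381.0 km
Leg 5 bearing: y=sinΔλ·cosφ2=-0.73619883, x=cosφ1·sinφ2-sinφ1·cosφ2·cosΔλ=-0.67454383; θ=atan2(y, x)=-132.4975° <0 so +360° → 227.5025° ≈ 227.5°
Leg 6: φ1=-0.4188947, φ2=1.1797536, Δφ=1.5986483, Δλ=1.7926626 rad; a=sin²(Δφ/2)+cosφ1·cosφ2·sin²(Δλ/2)=0.7263336681; c=2·atan2(√a, √(1-a))=2.040550765; dist=6371·c=13000.349 ≈ 13000.3 km; running total=63381.3 km
Leg 6 bearing: y=sinΔλ·cosφ2=0.37181004, x=cosφ1·sinφ2-sinφ1·cosφ2·cosΔλ=0.81046257; θ=atan2(y, x)=24.6439° ≈ 24.6°

Leg 1: dist=17208.3 km, bearing=329.4°
Leg 2: dist=9566.8 km, bearing=74.0°
Leg 3: dist=11706.9 km, bearing=343.5°
Leg 4: dist=1542.2 km, bearing=71.3°
Leg 5: dist=10356.8 km, bearing=227.5°
Leg 6: dist=13000.3 km, bearing=24.6°
Total: 63381.3 km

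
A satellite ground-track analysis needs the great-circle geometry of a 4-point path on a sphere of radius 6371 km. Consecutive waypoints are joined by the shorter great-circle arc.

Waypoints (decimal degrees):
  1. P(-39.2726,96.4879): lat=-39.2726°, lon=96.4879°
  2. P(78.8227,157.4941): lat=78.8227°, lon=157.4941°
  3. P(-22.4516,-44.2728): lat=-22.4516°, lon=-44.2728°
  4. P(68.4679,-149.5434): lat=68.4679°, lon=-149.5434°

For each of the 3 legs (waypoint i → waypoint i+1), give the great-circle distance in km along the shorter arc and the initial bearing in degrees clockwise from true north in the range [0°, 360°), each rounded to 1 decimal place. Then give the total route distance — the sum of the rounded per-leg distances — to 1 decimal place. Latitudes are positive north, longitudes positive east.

Leg 1: φ1=-0.6854362, φ2=1.3757156, Δφ=2.0611518, Δλ=1.0647591 rad; a=sin²(Δφ/2)+cosφ1·cosφ2·sin²(Δλ/2)=0.7741326995; c=2·atan2(√a, √(1-a))=2.151085025; dist=6371·c=13704.563 ≈ 13704.6 km; running total=13704.6 km
Leg 1 bearing: y=sinΔλ·cosφ2=0.16955143, x=cosφ1·sinφ2-sinφ1·cosφ2·cosΔλ=0.81893673; θ=atan2(y, x)=11.6972° ≈ 11.7°
Leg 2: φ1=1.3757156, φ2=-0.3918543, Δφ=-1.7675700, Δλ=-3.5214967 rad; a=sin²(Δφ/2)+cosφ1·cosφ2·sin²(Δλ/2)=0.7705190287; c=2·atan2(√a, √(1-a))=2.142467263; dist=6371·c=13649.659 ≈ 13649.7 km; running total=27354.3 km
Leg 2 bearing: y=sinΔλ·cosφ2=0.34272328, x=cosφ1·sinφ2-sinφ1·cosφ2·cosΔλ=0.76799647; θ=atan2(y, x)=24.0491° ≈ 24.0°
Leg 3: φ1=-0.3918543, φ2=1.1949903, Δφ=1.5868446, Δλ=-1.8373186 rad; a=sin²(Δφ/2)+cosφ1·cosφ2·sin²(Δλ/2)=0.7222946501; c=2·atan2(√a, √(1-a))=2.031512029; dist=6371·c=12942.763 ≈ 12942.8 km; running total=40297.1 km
Leg 3 bearing: y=sinΔλ·cosφ2=-0.35406386, x=cosφ1·sinφ2-sinφ1·cosφ2·cosΔλ=0.82278742; θ=atan2(y, x)=-23.2833° <0 so +360° → 336.7167° ≈ 336.7°

Leg 1: dist=13704.6 km, bearing=11.7°
Leg 2: dist=13649.7 km, bearing=24.0°
Leg 3: dist=12942.8 km, bearing=336.7°
Total: 40297.1 km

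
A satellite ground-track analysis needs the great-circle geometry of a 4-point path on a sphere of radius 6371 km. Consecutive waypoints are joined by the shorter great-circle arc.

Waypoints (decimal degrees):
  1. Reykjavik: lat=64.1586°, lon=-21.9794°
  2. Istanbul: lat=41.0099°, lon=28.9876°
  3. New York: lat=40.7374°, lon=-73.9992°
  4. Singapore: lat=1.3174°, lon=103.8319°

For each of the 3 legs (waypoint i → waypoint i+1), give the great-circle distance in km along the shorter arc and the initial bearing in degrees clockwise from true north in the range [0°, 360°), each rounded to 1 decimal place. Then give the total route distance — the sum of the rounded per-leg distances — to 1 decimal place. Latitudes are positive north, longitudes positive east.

Leg 1: dist=4124.0 km, bearing=103.6°
Leg 2: dist=8068.1 km, bearing=309.3°
Leg 3: dist=15333.6 km, bearing=3.2°
Total: 27525.7 km

Leg 1: φ1=1.1197788, φ2=0.7157578, Δφ=-0.4040210, Δλ=0.8895420 rad; a=sin²(Δφ/2)+cosφ1·cosφ2·sin²(Δλ/2)=0.1011435192; c=2·atan2(√a, √(1-a))=0.647303211; dist=6371·c=4123.969 ≈ 4124.0 km; running total=4124.0 km
Leg 1 bearing: y=sinΔλ·cosφ2=0.58615779, x=cosφ1·sinφ2-sinφ1·cosφ2·cosΔλ=-0.14167950; θ=atan2(y, x)=103.5883° ≈ 103.6°
Leg 2: φ1=0.7157578, φ2=0.7110018, Δφ=-0.0047560, Δλ=-1.7974587 rad; a=sin²(Δφ/2)+cosφ1·cosφ2·sin²(Δλ/2)=0.3501329202; c=2·atan2(√a, √(1-a))=1.266382337; dist=6371·c=8068.122 ≈ 8068.1 km; running total=12192.1 km
Leg 2 bearing: y=sinΔλ·cosφ2=-0.73832774, x=cosφ1·sinφ2-sinφ1·cosφ2·cosΔλ=0.60417843; θ=atan2(y, x)=-50.7063° <0 so +360° → 309.2937° ≈ 309.3°
Leg 3: φ1=0.7110018, φ2=0.0229930, Δφ=-0.6880088, Δλ=3.1037382 rad; a=sin²(Δφ/2)+cosφ1·cosφ2·sin²(Δλ/2)=0.8709809139; c=2·atan2(√a, √(1-a))=2.406788137; dist=6371·c=15333.647 ≈ 15333.6 km; running total=27525.7 km
Leg 3 bearing: y=sinΔλ·cosφ2=0.03783540, x=cosφ1·sinφ2-sinφ1·cosφ2·cosΔλ=0.66937368; θ=atan2(y, x)=3.2351° ≈ 3.2°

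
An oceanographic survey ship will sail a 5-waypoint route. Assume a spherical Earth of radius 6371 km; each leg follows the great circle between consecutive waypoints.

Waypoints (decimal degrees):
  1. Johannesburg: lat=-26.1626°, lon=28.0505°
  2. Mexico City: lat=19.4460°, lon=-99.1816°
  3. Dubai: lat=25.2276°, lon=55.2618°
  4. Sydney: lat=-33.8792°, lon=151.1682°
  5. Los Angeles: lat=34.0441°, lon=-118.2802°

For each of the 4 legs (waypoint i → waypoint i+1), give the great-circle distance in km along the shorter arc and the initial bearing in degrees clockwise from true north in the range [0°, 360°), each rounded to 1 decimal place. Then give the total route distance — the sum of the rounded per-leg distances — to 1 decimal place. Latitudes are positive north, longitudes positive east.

Leg 1: dist=14590.3 km, bearing=273.6°
Leg 2: dist=14330.6 km, bearing=30.1°
Leg 3: dist=12048.3 km, bearing=119.5°
Leg 4: dist=12074.0 km, bearing=60.9°
Total: 53043.2 km

Leg 1: φ1=-0.4566235, φ2=0.3393967, Δφ=0.7960202, Δλ=-2.2206191 rad; a=sin²(Δφ/2)+cosφ1·cosφ2·sin²(Δλ/2)=0.8294341389; c=2·atan2(√a, √(1-a))=2.290109662; dist=6371·c=14590.289 ≈ 14590.3 km; running total=14590.3 km
Leg 1 bearing: y=sinΔλ·cosφ2=-0.75077289, x=cosφ1·sinφ2-sinφ1·cosφ2·cosΔλ=0.04725109; θ=atan2(y, x)=-86.3987° <0 so +360° → 273.6013° ≈ 273.6°
Leg 2: φ1=0.3393967, φ2=0.4403047, Δφ=0.1009080, Δλ=2.6955458 rad; a=sin²(Δφ/2)+cosφ1·cosφ2·sin²(Δλ/2)=0.8138319069; c=2·atan2(√a, √(1-a))=2.249344954; dist=6371·c=14330.577 ≈ 14330.6 km; running total=28920.9 km
Leg 2 bearing: y=sinΔλ·cosφ2=0.39025614, x=cosφ1·sinφ2-sinφ1·cosφ2·cosΔλ=0.67360098; θ=atan2(y, x)=30.0862° ≈ 30.1°
Leg 3: φ1=0.4403047, φ2=-0.5913036, Δφ=-1.0316083, Δλ=1.6738825 rad; a=sin²(Δφ/2)+cosφ1·cosφ2·sin²(Δλ/2)=0.6574373557; c=2·atan2(√a, √(1-a))=1.891120975; dist=6371·c=12048.332 ≈ 12048.3 km; running total=40969.2 km
Leg 3 bearing: y=sinΔλ·cosφ2=0.82580737, x=cosφ1·sinφ2-sinφ1·cosφ2·cosΔλ=-0.46786334; θ=atan2(y, x)=119.5338° ≈ 119.5°
Leg 4: φ1=-0.5913036, φ2=0.5941816, Δφ=1.1854852, Δλ=-4.7027617 rad; a=sin²(Δφ/2)+cosφ1·cosφ2·sin²(Δλ/2)=0.6593484435; c=2·atan2(√a, √(1-a))=1.895150696; dist=6371·c=12074.005 ≈ 12074.0 km; running total=53043.2 km
Leg 4 bearing: y=sinΔλ·cosφ2=0.82856852, x=cosφ1·sinφ2-sinφ1·cosφ2·cosΔλ=0.46033303; θ=atan2(y, x)=60.9445° ≈ 60.9°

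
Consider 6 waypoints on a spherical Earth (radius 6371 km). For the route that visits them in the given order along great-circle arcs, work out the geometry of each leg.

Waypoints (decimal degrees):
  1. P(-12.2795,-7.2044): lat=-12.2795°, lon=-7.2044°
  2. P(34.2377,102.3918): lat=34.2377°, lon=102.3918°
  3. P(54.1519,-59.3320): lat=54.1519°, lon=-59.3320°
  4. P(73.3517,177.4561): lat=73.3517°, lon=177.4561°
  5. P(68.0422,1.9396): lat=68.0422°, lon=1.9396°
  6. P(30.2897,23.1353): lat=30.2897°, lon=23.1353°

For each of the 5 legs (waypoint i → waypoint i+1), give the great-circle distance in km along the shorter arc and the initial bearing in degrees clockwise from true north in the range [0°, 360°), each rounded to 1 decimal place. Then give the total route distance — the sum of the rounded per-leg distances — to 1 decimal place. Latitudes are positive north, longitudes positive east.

Leg 1: φ1=-0.2143177, φ2=0.5975606, Δφ=0.8118783, Δλ=1.9128145 rad; a=sin²(Δφ/2)+cosφ1·cosφ2·sin²(Δλ/2)=0.6952931521; c=2·atan2(√a, √(1-a))=1.972064729; dist=6371·c=12564.024 ≈ 12564.0 km; running total=12564.0 km
Leg 1 bearing: y=sinΔλ·cosφ2=0.77882723, x=cosφ1·sinφ2-sinφ1·cosφ2·cosΔλ=0.49078559; θ=atan2(y, x)=57.7825° ≈ 57.8°
Leg 2: φ1=0.5975606, φ2=0.9451290, Δφ=0.3475684, Δλ=-2.8226128 rad; a=sin²(Δφ/2)+cosφ1·cosφ2·sin²(Δλ/2)=0.5018401811; c=2·atan2(√a, √(1-a))=1.574476697; dist=6371·c=10030.991 ≈ 10031.0 km; running total=22595.0 km
Leg 2 bearing: y=sinΔλ·cosφ2=-0.18365505, x=cosφ1·sinφ2-sinφ1·cosφ2·cosΔλ=0.98298386; θ=atan2(y, x)=-10.5828° <0 so +360° → 349.4172° ≈ 349.4°
Leg 3: φ1=0.9451290, φ2=1.2802287, Δφ=0.3350997, Δλ=4.1327320 rad; a=sin²(Δφ/2)+cosφ1·cosφ2·sin²(Δλ/2)=0.1576533135; c=2·atan2(√a, √(1-a))=0.816613422; dist=6371·c=5202.644 ≈ 5202.6 km; running total=27797.6 km
Leg 3 bearing: y=sinΔλ·cosφ2=-0.23969715, x=cosφ1·sinφ2-sinφ1·cosφ2·cosΔλ=0.68828792; θ=atan2(y, x)=-19.2007° <0 so +360° → 340.7993° ≈ 340.8°
Leg 4: φ1=1.2802287, φ2=1.1875604, Δφ=-0.0926683, Δλ=-3.0633408 rad; a=sin²(Δφ/2)+cosφ1·cosφ2·sin²(Δλ/2)=0.1091090653; c=2·atan2(√a, √(1-a))=0.673277995; dist=6371·c=4289.454 ≈ 4289.5 km; running total=32087.1 km
Leg 4 bearing: y=sinΔλ·cosφ2=-0.02923036, x=cosφ1·sinφ2-sinφ1·cosφ2·cosΔλ=0.62286651; θ=atan2(y, x)=-2.6868° <0 so +360° → 357.3132° ≈ 357.3°
Leg 5: φ1=1.1875604, φ2=0.5286550, Δφ=-0.6589054, Δλ=0.3699348 rad; a=sin²(Δφ/2)+cosφ1·cosφ2·sin²(Δλ/2)=0.1155897627; c=2·atan2(√a, √(1-a))=0.693801777; dist=6371·c=4420.211 ≈ 4420.2 km; running total=36507.3 km
Leg 5 bearing: y=sinΔλ·cosφ2=0.31219742, x=cosφ1·sinφ2-sinφ1·cosφ2·cosΔλ=-0.55807513; θ=atan2(y, x)=150.7766° ≈ 150.8°

Leg 1: dist=12564.0 km, bearing=57.8°
Leg 2: dist=10031.0 km, bearing=349.4°
Leg 3: dist=5202.6 km, bearing=340.8°
Leg 4: dist=4289.5 km, bearing=357.3°
Leg 5: dist=4420.2 km, bearing=150.8°
Total: 36507.3 km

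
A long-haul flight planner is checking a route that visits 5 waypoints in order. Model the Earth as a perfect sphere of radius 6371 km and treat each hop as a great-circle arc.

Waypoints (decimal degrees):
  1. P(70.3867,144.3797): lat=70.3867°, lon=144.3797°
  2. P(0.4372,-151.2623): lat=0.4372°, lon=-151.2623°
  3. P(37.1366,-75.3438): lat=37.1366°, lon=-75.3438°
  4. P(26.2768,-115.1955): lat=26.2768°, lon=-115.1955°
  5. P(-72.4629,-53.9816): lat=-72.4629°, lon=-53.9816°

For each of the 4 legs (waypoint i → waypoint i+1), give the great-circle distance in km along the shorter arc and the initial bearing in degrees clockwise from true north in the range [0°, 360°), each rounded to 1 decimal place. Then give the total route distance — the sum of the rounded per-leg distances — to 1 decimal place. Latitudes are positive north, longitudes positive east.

Leg 1: φ1=1.2284797, φ2=0.0076306, Δφ=-1.2208491, Δλ=-5.1599263 rad; a=sin²(Δφ/2)+cosφ1·cosφ2·sin²(Δλ/2)=0.4237781284; c=2·atan2(√a, √(1-a))=1.417755880; dist=6371·c=9032.523 ≈ 9032.5 km; running total=9032.5 km
Leg 1 bearing: y=sinΔλ·cosφ2=0.90148930, x=cosφ1·sinφ2-sinφ1·cosφ2·cosΔλ=-0.40506535; θ=atan2(y, x)=114.1958° ≈ 114.2°
Leg 2: φ1=0.0076306, φ2=0.6481559, Δφ=0.6405254, Δλ=1.3250278 rad; a=sin²(Δφ/2)+cosφ1·cosφ2·sin²(Δλ/2)=0.4007195647; c=2·atan2(√a, √(1-a))=1.370906992; dist=6371·c=8734.048 ≈ 8734.0 km; running total=17766.5 km
Leg 2 bearing: y=sinΔλ·cosφ2=0.77324313, x=cosφ1·sinφ2-sinφ1·cosφ2·cosΔλ=0.60221977; θ=atan2(y, x)=52.0877° ≈ 52.1°
Leg 3: φ1=0.6481559, φ2=0.4586167, Δφ=-0.1895393, Δλ=-0.6955434 rad; a=sin²(Δφ/2)+cosφ1·cosφ2·sin²(Δλ/2)=0.0919788269; c=2·atan2(√a, √(1-a))=0.616266029; dist=6371·c=3926.231 ≈ 3926.2 km; running total=21692.7 km
Leg 3 bearing: y=sinΔλ·cosφ2=-0.57458583, x=cosφ1·sinφ2-sinφ1·cosφ2·cosΔλ=-0.06265789; θ=atan2(y, x)=-96.2234° <0 so +360° → 263.7766° ≈ 263.8°
Leg 4: φ1=0.4586167, φ2=-1.2647162, Δφ=-1.7233329, Δλ=1.0683841 rad; a=sin²(Δφ/2)+cosφ1·cosφ2·sin²(Δλ/2)=0.6460130969; c=2·atan2(√a, √(1-a))=1.867141022; dist=6371·c=11895.555 ≈ 11895.6 km; running total=33588.3 km
Leg 4 bearing: y=sinΔλ·cosφ2=0.26408682, x=cosφ1·sinφ2-sinφ1·cosφ2·cosΔλ=-0.91922731; θ=atan2(y, x)=163.9711° ≈ 164.0°

Leg 1: dist=9032.5 km, bearing=114.2°
Leg 2: dist=8734.0 km, bearing=52.1°
Leg 3: dist=3926.2 km, bearing=263.8°
Leg 4: dist=11895.6 km, bearing=164.0°
Total: 33588.3 km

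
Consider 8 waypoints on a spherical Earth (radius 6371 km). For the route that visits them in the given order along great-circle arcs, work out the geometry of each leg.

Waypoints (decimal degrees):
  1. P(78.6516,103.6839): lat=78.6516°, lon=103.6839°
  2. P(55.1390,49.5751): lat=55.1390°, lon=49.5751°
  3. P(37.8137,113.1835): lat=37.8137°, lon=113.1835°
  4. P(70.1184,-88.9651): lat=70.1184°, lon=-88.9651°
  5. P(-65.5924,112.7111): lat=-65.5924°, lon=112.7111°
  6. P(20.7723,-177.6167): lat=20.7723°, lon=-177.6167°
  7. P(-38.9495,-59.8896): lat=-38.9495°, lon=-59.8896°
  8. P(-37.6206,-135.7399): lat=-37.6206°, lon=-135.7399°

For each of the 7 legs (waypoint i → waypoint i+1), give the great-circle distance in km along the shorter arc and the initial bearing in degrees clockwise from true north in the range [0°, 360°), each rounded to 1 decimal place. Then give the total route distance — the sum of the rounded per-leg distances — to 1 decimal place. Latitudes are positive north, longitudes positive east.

Leg 1: dist=3279.2 km, bearing=250.2°
Leg 2: dist=5033.6 km, bearing=85.0°
Leg 3: dist=7880.4 km, bearing=7.8°
Leg 4: dist=18984.5 km, bearing=288.6°
Leg 5: dist=11217.3 km, bearing=63.2°
Leg 6: dist=13804.1 km, bearing=123.7°
Leg 7: dist=6416.2 km, bearing=245.3°
Total: 66615.3 km

Leg 1: φ1=1.3727294, φ2=0.9623571, Δφ=-0.4103723, Δλ=-0.9443767 rad; a=sin²(Δφ/2)+cosφ1·cosφ2·sin²(Δλ/2)=0.0647819532; c=2·atan2(√a, √(1-a))=0.514708836; dist=6371·c=3279.210 ≈ 3279.2 km; running total=3279.2 km
Leg 1 bearing: y=sinΔλ·cosφ2=-0.46306113, x=cosφ1·sinφ2-sinφ1·cosφ2·cosΔλ=-0.16707901; θ=atan2(y, x)=-109.8402° <0 so +360° → 250.1598° ≈ 250.2°
Leg 2: φ1=0.9623571, φ2=0.6599736, Δφ=-0.3023835, Δλ=1.1101760 rad; a=sin²(Δφ/2)+cosφ1·cosφ2·sin²(Δλ/2)=0.1481049254; c=2·atan2(√a, √(1-a))=0.790077658; dist=6371·c=5033.585 ≈ 5033.6 km; running total=8312.8 km
Leg 2 bearing: y=sinΔλ·cosφ2=0.70767134, x=cosφ1·sinφ2-sinφ1·cosφ2·cosΔλ=0.06229528; θ=atan2(y, x)=84.9693° ≈ 85.0°
Leg 3: φ1=0.6599736, φ2=1.2237969, Δφ=0.5638234, Δλ=-3.5281586 rad; a=sin²(Δφ/2)+cosφ1·cosφ2·sin²(Δλ/2)=0.3361426747; c=2·atan2(√a, √(1-a))=1.236912700; dist=6371·c=7880.371 ≈ 7880.4 km; running total=16193.2 km
Leg 3 bearing: y=sinΔλ·cosφ2=0.12821266, x=cosφ1·sinφ2-sinφ1·cosφ2·cosΔλ=0.93603666; θ=atan2(y, x)=7.7995° ≈ 7.8°
Leg 4: φ1=1.2237969, φ2=-1.1448033, Δφ=-2.3686003, Δλ=3.5199137 rad; a=sin²(Δφ/2)+cosφ1·cosφ2·sin²(Δλ/2)=0.9934721486; c=2·atan2(√a, √(1-a))=2.979826089; dist=6371·c=18984.472 ≈ 18984.5 km; running total=35177.7 km
Leg 4 bearing: y=sinΔλ·cosφ2=-0.15262919, x=cosφ1·sinφ2-sinφ1·cosφ2·cosΔλ=0.05143233; θ=atan2(y, x)=-71.3774° <0 so +360° → 288.6226° ≈ 288.6°
Leg 5: φ1=-1.1448033, φ2=0.3625450, Δφ=1.5073484, Δλ=-5.0671760 rad; a=sin²(Δφ/2)+cosφ1·cosφ2·sin²(Δλ/2)=0.5943698235; c=2·atan2(√a, √(1-a))=1.760674895; dist=6371·c=11217.260 ≈ 11217.3 km; running total=46395.0 km
Leg 5 bearing: y=sinΔλ·cosφ2=0.87676608, x=cosφ1·sinφ2-sinφ1·cosφ2·cosΔλ=0.44233313; θ=atan2(y, x)=63.2288° ≈ 63.2°
Leg 6: φ1=0.3625450, φ2=-0.6797970, Δφ=-1.0423420, Δλ=2.0547255 rad; a=sin²(Δφ/2)+cosφ1·cosφ2·sin²(Δλ/2)=0.7806309396; c=2·atan2(√a, √(1-a))=2.166706015; dist=6371·c=13804.084 ≈ 13804.1 km; running total=60199.1 km
Leg 6 bearing: y=sinΔλ·cosφ2=0.68839986, x=cosφ1·sinφ2-sinφ1·cosφ2·cosΔλ=-0.45944612; θ=atan2(y, x)=123.7196° ≈ 123.7°
Leg 7: φ1=-0.6797970, φ2=-0.6566033, Δφ=0.0231937, Δλ=-1.3238375 rad; a=sin²(Δφ/2)+cosφ1·cosφ2·sin²(Δλ/2)=0.2328394273; c=2·atan2(√a, √(1-a))=1.007091894; dist=6371·c=6416.182 ≈ 6416.2 km; running total=66615.3 km
Leg 7 bearing: y=sinΔλ·cosφ2=-0.76803907, x=cosφ1·sinφ2-sinφ1·cosφ2·cosΔλ=-0.35301118; θ=atan2(y, x)=-114.6848° <0 so +360° → 245.3152° ≈ 245.3°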